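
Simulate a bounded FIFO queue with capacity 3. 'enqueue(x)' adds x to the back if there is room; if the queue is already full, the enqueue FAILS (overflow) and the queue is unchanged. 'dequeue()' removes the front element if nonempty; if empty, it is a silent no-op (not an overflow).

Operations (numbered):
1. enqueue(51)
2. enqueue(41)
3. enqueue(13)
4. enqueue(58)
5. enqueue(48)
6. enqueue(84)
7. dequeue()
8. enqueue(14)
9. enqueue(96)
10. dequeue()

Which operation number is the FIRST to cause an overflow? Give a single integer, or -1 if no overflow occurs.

Answer: 4

Derivation:
1. enqueue(51): size=1
2. enqueue(41): size=2
3. enqueue(13): size=3
4. enqueue(58): size=3=cap → OVERFLOW (fail)
5. enqueue(48): size=3=cap → OVERFLOW (fail)
6. enqueue(84): size=3=cap → OVERFLOW (fail)
7. dequeue(): size=2
8. enqueue(14): size=3
9. enqueue(96): size=3=cap → OVERFLOW (fail)
10. dequeue(): size=2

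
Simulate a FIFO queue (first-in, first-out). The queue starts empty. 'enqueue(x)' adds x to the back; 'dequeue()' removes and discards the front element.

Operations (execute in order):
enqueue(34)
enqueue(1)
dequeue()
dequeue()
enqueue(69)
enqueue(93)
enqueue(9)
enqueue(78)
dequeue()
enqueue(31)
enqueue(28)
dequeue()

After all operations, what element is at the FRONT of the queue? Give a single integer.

enqueue(34): queue = [34]
enqueue(1): queue = [34, 1]
dequeue(): queue = [1]
dequeue(): queue = []
enqueue(69): queue = [69]
enqueue(93): queue = [69, 93]
enqueue(9): queue = [69, 93, 9]
enqueue(78): queue = [69, 93, 9, 78]
dequeue(): queue = [93, 9, 78]
enqueue(31): queue = [93, 9, 78, 31]
enqueue(28): queue = [93, 9, 78, 31, 28]
dequeue(): queue = [9, 78, 31, 28]

Answer: 9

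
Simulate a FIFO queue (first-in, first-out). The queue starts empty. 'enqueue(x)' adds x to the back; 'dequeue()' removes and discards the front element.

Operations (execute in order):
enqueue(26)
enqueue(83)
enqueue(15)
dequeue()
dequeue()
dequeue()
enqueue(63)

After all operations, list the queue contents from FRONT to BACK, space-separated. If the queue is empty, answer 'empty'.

Answer: 63

Derivation:
enqueue(26): [26]
enqueue(83): [26, 83]
enqueue(15): [26, 83, 15]
dequeue(): [83, 15]
dequeue(): [15]
dequeue(): []
enqueue(63): [63]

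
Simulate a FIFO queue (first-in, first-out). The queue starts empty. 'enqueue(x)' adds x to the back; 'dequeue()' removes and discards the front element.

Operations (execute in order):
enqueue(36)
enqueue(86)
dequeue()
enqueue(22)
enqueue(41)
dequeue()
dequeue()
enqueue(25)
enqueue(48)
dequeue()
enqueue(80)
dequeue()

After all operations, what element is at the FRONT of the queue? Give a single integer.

Answer: 48

Derivation:
enqueue(36): queue = [36]
enqueue(86): queue = [36, 86]
dequeue(): queue = [86]
enqueue(22): queue = [86, 22]
enqueue(41): queue = [86, 22, 41]
dequeue(): queue = [22, 41]
dequeue(): queue = [41]
enqueue(25): queue = [41, 25]
enqueue(48): queue = [41, 25, 48]
dequeue(): queue = [25, 48]
enqueue(80): queue = [25, 48, 80]
dequeue(): queue = [48, 80]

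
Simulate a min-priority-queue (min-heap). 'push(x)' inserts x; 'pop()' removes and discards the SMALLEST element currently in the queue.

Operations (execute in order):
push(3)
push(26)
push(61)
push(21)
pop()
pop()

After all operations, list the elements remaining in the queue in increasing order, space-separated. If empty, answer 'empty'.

Answer: 26 61

Derivation:
push(3): heap contents = [3]
push(26): heap contents = [3, 26]
push(61): heap contents = [3, 26, 61]
push(21): heap contents = [3, 21, 26, 61]
pop() → 3: heap contents = [21, 26, 61]
pop() → 21: heap contents = [26, 61]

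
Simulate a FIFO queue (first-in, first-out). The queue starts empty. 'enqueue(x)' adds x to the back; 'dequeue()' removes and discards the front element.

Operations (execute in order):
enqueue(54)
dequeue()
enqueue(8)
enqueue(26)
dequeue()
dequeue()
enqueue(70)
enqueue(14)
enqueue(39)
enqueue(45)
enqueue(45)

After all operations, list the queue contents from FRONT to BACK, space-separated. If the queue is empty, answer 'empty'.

enqueue(54): [54]
dequeue(): []
enqueue(8): [8]
enqueue(26): [8, 26]
dequeue(): [26]
dequeue(): []
enqueue(70): [70]
enqueue(14): [70, 14]
enqueue(39): [70, 14, 39]
enqueue(45): [70, 14, 39, 45]
enqueue(45): [70, 14, 39, 45, 45]

Answer: 70 14 39 45 45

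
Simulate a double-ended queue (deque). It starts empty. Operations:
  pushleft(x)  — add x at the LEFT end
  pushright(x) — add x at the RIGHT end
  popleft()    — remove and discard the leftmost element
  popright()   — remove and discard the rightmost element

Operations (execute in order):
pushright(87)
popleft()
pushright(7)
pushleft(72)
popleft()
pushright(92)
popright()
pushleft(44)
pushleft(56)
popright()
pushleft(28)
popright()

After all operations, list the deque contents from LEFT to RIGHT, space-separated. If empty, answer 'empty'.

Answer: 28 56

Derivation:
pushright(87): [87]
popleft(): []
pushright(7): [7]
pushleft(72): [72, 7]
popleft(): [7]
pushright(92): [7, 92]
popright(): [7]
pushleft(44): [44, 7]
pushleft(56): [56, 44, 7]
popright(): [56, 44]
pushleft(28): [28, 56, 44]
popright(): [28, 56]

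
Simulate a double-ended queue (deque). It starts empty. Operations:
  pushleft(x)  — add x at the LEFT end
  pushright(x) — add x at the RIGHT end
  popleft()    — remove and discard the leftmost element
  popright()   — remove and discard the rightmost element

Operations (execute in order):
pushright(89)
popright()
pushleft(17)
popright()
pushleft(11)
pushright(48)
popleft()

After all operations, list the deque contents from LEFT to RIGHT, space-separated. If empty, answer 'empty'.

pushright(89): [89]
popright(): []
pushleft(17): [17]
popright(): []
pushleft(11): [11]
pushright(48): [11, 48]
popleft(): [48]

Answer: 48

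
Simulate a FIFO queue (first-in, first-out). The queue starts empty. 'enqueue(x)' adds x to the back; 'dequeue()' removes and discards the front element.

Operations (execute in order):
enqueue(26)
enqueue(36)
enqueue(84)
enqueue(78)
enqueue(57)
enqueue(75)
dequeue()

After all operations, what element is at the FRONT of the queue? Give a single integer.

enqueue(26): queue = [26]
enqueue(36): queue = [26, 36]
enqueue(84): queue = [26, 36, 84]
enqueue(78): queue = [26, 36, 84, 78]
enqueue(57): queue = [26, 36, 84, 78, 57]
enqueue(75): queue = [26, 36, 84, 78, 57, 75]
dequeue(): queue = [36, 84, 78, 57, 75]

Answer: 36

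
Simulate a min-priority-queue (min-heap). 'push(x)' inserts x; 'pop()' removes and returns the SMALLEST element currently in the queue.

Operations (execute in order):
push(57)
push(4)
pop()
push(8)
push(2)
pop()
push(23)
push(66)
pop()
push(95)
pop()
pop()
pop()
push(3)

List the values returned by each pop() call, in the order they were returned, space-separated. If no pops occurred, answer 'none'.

push(57): heap contents = [57]
push(4): heap contents = [4, 57]
pop() → 4: heap contents = [57]
push(8): heap contents = [8, 57]
push(2): heap contents = [2, 8, 57]
pop() → 2: heap contents = [8, 57]
push(23): heap contents = [8, 23, 57]
push(66): heap contents = [8, 23, 57, 66]
pop() → 8: heap contents = [23, 57, 66]
push(95): heap contents = [23, 57, 66, 95]
pop() → 23: heap contents = [57, 66, 95]
pop() → 57: heap contents = [66, 95]
pop() → 66: heap contents = [95]
push(3): heap contents = [3, 95]

Answer: 4 2 8 23 57 66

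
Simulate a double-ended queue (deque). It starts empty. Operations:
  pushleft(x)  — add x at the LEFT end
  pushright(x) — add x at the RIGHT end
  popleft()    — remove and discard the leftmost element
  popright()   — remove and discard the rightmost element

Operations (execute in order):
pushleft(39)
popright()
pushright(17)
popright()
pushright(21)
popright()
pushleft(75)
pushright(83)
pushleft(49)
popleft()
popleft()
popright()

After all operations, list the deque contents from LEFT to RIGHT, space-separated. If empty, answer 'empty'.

pushleft(39): [39]
popright(): []
pushright(17): [17]
popright(): []
pushright(21): [21]
popright(): []
pushleft(75): [75]
pushright(83): [75, 83]
pushleft(49): [49, 75, 83]
popleft(): [75, 83]
popleft(): [83]
popright(): []

Answer: empty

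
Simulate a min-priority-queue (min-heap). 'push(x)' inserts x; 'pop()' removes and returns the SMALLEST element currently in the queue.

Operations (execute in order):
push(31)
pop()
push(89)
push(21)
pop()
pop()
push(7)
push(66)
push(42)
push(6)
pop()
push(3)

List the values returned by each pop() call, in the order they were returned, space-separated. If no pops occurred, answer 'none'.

push(31): heap contents = [31]
pop() → 31: heap contents = []
push(89): heap contents = [89]
push(21): heap contents = [21, 89]
pop() → 21: heap contents = [89]
pop() → 89: heap contents = []
push(7): heap contents = [7]
push(66): heap contents = [7, 66]
push(42): heap contents = [7, 42, 66]
push(6): heap contents = [6, 7, 42, 66]
pop() → 6: heap contents = [7, 42, 66]
push(3): heap contents = [3, 7, 42, 66]

Answer: 31 21 89 6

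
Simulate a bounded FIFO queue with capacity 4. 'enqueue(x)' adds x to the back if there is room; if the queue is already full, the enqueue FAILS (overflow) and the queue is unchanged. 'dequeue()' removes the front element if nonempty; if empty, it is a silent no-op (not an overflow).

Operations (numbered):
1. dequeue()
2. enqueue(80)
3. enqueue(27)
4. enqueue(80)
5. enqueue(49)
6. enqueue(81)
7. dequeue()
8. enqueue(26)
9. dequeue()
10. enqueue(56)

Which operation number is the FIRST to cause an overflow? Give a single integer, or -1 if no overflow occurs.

Answer: 6

Derivation:
1. dequeue(): empty, no-op, size=0
2. enqueue(80): size=1
3. enqueue(27): size=2
4. enqueue(80): size=3
5. enqueue(49): size=4
6. enqueue(81): size=4=cap → OVERFLOW (fail)
7. dequeue(): size=3
8. enqueue(26): size=4
9. dequeue(): size=3
10. enqueue(56): size=4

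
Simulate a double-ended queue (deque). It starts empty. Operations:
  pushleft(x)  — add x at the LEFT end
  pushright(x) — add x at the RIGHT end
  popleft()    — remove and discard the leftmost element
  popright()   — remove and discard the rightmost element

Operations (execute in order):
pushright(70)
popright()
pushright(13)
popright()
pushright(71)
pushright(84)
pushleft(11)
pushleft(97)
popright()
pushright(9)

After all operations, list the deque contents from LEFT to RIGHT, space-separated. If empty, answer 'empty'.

Answer: 97 11 71 9

Derivation:
pushright(70): [70]
popright(): []
pushright(13): [13]
popright(): []
pushright(71): [71]
pushright(84): [71, 84]
pushleft(11): [11, 71, 84]
pushleft(97): [97, 11, 71, 84]
popright(): [97, 11, 71]
pushright(9): [97, 11, 71, 9]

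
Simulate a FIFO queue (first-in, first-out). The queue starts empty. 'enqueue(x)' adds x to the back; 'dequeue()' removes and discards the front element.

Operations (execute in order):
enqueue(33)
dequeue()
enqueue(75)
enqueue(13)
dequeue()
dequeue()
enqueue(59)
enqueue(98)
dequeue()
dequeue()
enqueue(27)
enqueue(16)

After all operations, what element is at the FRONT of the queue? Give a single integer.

enqueue(33): queue = [33]
dequeue(): queue = []
enqueue(75): queue = [75]
enqueue(13): queue = [75, 13]
dequeue(): queue = [13]
dequeue(): queue = []
enqueue(59): queue = [59]
enqueue(98): queue = [59, 98]
dequeue(): queue = [98]
dequeue(): queue = []
enqueue(27): queue = [27]
enqueue(16): queue = [27, 16]

Answer: 27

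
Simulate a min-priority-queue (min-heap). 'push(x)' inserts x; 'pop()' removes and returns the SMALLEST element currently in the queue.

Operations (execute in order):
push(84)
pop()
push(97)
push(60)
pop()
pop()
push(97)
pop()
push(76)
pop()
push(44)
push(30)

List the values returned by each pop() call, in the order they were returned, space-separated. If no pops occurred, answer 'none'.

Answer: 84 60 97 97 76

Derivation:
push(84): heap contents = [84]
pop() → 84: heap contents = []
push(97): heap contents = [97]
push(60): heap contents = [60, 97]
pop() → 60: heap contents = [97]
pop() → 97: heap contents = []
push(97): heap contents = [97]
pop() → 97: heap contents = []
push(76): heap contents = [76]
pop() → 76: heap contents = []
push(44): heap contents = [44]
push(30): heap contents = [30, 44]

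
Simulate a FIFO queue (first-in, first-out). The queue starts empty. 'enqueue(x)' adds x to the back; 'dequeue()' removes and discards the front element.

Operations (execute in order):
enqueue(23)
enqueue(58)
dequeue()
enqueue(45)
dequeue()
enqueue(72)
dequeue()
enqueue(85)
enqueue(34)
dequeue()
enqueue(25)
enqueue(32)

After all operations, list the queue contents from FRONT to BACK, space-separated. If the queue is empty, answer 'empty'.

enqueue(23): [23]
enqueue(58): [23, 58]
dequeue(): [58]
enqueue(45): [58, 45]
dequeue(): [45]
enqueue(72): [45, 72]
dequeue(): [72]
enqueue(85): [72, 85]
enqueue(34): [72, 85, 34]
dequeue(): [85, 34]
enqueue(25): [85, 34, 25]
enqueue(32): [85, 34, 25, 32]

Answer: 85 34 25 32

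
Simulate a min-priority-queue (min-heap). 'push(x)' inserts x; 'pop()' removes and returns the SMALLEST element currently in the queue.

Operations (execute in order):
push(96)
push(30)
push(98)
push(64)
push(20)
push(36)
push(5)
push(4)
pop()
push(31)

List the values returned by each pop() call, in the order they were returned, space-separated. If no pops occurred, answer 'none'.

push(96): heap contents = [96]
push(30): heap contents = [30, 96]
push(98): heap contents = [30, 96, 98]
push(64): heap contents = [30, 64, 96, 98]
push(20): heap contents = [20, 30, 64, 96, 98]
push(36): heap contents = [20, 30, 36, 64, 96, 98]
push(5): heap contents = [5, 20, 30, 36, 64, 96, 98]
push(4): heap contents = [4, 5, 20, 30, 36, 64, 96, 98]
pop() → 4: heap contents = [5, 20, 30, 36, 64, 96, 98]
push(31): heap contents = [5, 20, 30, 31, 36, 64, 96, 98]

Answer: 4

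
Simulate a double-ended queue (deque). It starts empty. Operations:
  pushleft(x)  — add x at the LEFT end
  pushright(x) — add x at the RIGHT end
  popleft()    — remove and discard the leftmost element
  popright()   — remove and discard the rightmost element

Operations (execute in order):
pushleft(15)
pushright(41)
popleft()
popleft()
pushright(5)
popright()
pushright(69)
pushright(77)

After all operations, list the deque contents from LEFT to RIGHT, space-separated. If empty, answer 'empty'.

Answer: 69 77

Derivation:
pushleft(15): [15]
pushright(41): [15, 41]
popleft(): [41]
popleft(): []
pushright(5): [5]
popright(): []
pushright(69): [69]
pushright(77): [69, 77]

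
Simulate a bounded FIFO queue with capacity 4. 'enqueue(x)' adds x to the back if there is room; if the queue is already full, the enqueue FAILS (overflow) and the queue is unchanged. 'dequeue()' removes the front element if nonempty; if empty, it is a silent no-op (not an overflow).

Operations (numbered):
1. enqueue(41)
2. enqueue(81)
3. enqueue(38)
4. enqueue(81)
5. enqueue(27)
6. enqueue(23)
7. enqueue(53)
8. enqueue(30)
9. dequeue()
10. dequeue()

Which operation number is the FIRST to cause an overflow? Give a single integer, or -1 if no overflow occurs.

1. enqueue(41): size=1
2. enqueue(81): size=2
3. enqueue(38): size=3
4. enqueue(81): size=4
5. enqueue(27): size=4=cap → OVERFLOW (fail)
6. enqueue(23): size=4=cap → OVERFLOW (fail)
7. enqueue(53): size=4=cap → OVERFLOW (fail)
8. enqueue(30): size=4=cap → OVERFLOW (fail)
9. dequeue(): size=3
10. dequeue(): size=2

Answer: 5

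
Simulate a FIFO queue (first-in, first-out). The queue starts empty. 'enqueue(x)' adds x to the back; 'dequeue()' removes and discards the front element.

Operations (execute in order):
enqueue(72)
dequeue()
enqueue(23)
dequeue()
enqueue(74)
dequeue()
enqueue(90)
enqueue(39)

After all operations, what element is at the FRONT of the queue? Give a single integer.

Answer: 90

Derivation:
enqueue(72): queue = [72]
dequeue(): queue = []
enqueue(23): queue = [23]
dequeue(): queue = []
enqueue(74): queue = [74]
dequeue(): queue = []
enqueue(90): queue = [90]
enqueue(39): queue = [90, 39]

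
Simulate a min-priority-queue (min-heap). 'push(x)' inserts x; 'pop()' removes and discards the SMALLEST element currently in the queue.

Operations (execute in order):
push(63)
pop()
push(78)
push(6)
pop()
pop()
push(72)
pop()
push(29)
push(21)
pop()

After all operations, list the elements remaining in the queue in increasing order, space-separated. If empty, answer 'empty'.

push(63): heap contents = [63]
pop() → 63: heap contents = []
push(78): heap contents = [78]
push(6): heap contents = [6, 78]
pop() → 6: heap contents = [78]
pop() → 78: heap contents = []
push(72): heap contents = [72]
pop() → 72: heap contents = []
push(29): heap contents = [29]
push(21): heap contents = [21, 29]
pop() → 21: heap contents = [29]

Answer: 29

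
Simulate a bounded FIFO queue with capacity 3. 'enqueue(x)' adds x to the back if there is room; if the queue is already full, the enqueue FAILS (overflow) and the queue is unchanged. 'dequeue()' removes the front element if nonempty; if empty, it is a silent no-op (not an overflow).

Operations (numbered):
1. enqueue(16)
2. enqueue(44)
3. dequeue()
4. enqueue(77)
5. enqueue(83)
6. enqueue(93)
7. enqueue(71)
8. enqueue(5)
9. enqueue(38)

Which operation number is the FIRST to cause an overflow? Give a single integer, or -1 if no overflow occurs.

Answer: 6

Derivation:
1. enqueue(16): size=1
2. enqueue(44): size=2
3. dequeue(): size=1
4. enqueue(77): size=2
5. enqueue(83): size=3
6. enqueue(93): size=3=cap → OVERFLOW (fail)
7. enqueue(71): size=3=cap → OVERFLOW (fail)
8. enqueue(5): size=3=cap → OVERFLOW (fail)
9. enqueue(38): size=3=cap → OVERFLOW (fail)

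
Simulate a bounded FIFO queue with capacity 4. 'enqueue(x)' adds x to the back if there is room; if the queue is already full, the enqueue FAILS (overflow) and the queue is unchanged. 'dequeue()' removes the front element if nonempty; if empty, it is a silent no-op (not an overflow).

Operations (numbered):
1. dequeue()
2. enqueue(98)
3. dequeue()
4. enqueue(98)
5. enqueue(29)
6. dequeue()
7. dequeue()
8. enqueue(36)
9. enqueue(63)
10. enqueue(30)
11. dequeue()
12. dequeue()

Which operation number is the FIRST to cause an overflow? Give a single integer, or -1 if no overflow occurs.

1. dequeue(): empty, no-op, size=0
2. enqueue(98): size=1
3. dequeue(): size=0
4. enqueue(98): size=1
5. enqueue(29): size=2
6. dequeue(): size=1
7. dequeue(): size=0
8. enqueue(36): size=1
9. enqueue(63): size=2
10. enqueue(30): size=3
11. dequeue(): size=2
12. dequeue(): size=1

Answer: -1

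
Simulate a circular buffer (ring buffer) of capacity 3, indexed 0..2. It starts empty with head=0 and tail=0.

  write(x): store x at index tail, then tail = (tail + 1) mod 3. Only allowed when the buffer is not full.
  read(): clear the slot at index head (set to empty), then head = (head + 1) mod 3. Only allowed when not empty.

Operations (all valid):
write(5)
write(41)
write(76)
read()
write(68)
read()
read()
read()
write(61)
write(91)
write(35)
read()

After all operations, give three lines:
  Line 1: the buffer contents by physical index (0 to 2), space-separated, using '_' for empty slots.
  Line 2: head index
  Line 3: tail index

write(5): buf=[5 _ _], head=0, tail=1, size=1
write(41): buf=[5 41 _], head=0, tail=2, size=2
write(76): buf=[5 41 76], head=0, tail=0, size=3
read(): buf=[_ 41 76], head=1, tail=0, size=2
write(68): buf=[68 41 76], head=1, tail=1, size=3
read(): buf=[68 _ 76], head=2, tail=1, size=2
read(): buf=[68 _ _], head=0, tail=1, size=1
read(): buf=[_ _ _], head=1, tail=1, size=0
write(61): buf=[_ 61 _], head=1, tail=2, size=1
write(91): buf=[_ 61 91], head=1, tail=0, size=2
write(35): buf=[35 61 91], head=1, tail=1, size=3
read(): buf=[35 _ 91], head=2, tail=1, size=2

Answer: 35 _ 91
2
1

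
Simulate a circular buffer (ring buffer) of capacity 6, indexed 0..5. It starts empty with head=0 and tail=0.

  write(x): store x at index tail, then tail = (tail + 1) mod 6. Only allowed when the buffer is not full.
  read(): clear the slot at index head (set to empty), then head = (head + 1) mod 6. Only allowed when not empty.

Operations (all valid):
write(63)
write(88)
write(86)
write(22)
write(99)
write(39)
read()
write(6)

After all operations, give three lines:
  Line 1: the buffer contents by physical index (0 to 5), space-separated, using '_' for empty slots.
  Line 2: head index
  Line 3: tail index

Answer: 6 88 86 22 99 39
1
1

Derivation:
write(63): buf=[63 _ _ _ _ _], head=0, tail=1, size=1
write(88): buf=[63 88 _ _ _ _], head=0, tail=2, size=2
write(86): buf=[63 88 86 _ _ _], head=0, tail=3, size=3
write(22): buf=[63 88 86 22 _ _], head=0, tail=4, size=4
write(99): buf=[63 88 86 22 99 _], head=0, tail=5, size=5
write(39): buf=[63 88 86 22 99 39], head=0, tail=0, size=6
read(): buf=[_ 88 86 22 99 39], head=1, tail=0, size=5
write(6): buf=[6 88 86 22 99 39], head=1, tail=1, size=6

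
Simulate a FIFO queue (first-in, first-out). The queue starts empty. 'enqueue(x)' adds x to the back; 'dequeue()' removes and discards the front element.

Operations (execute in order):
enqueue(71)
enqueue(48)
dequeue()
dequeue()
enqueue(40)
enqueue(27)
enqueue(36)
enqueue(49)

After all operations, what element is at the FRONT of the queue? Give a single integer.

enqueue(71): queue = [71]
enqueue(48): queue = [71, 48]
dequeue(): queue = [48]
dequeue(): queue = []
enqueue(40): queue = [40]
enqueue(27): queue = [40, 27]
enqueue(36): queue = [40, 27, 36]
enqueue(49): queue = [40, 27, 36, 49]

Answer: 40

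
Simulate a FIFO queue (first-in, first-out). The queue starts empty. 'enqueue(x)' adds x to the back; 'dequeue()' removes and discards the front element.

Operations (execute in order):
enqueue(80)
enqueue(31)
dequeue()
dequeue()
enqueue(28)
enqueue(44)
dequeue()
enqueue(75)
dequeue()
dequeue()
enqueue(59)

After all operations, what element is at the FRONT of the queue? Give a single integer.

enqueue(80): queue = [80]
enqueue(31): queue = [80, 31]
dequeue(): queue = [31]
dequeue(): queue = []
enqueue(28): queue = [28]
enqueue(44): queue = [28, 44]
dequeue(): queue = [44]
enqueue(75): queue = [44, 75]
dequeue(): queue = [75]
dequeue(): queue = []
enqueue(59): queue = [59]

Answer: 59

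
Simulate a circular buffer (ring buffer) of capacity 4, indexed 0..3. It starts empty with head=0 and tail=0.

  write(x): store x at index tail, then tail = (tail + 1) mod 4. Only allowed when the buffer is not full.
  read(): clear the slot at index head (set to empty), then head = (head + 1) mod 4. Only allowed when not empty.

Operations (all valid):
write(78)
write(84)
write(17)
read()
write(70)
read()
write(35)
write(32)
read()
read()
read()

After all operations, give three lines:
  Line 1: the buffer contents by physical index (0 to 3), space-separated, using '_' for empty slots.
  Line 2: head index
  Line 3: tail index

write(78): buf=[78 _ _ _], head=0, tail=1, size=1
write(84): buf=[78 84 _ _], head=0, tail=2, size=2
write(17): buf=[78 84 17 _], head=0, tail=3, size=3
read(): buf=[_ 84 17 _], head=1, tail=3, size=2
write(70): buf=[_ 84 17 70], head=1, tail=0, size=3
read(): buf=[_ _ 17 70], head=2, tail=0, size=2
write(35): buf=[35 _ 17 70], head=2, tail=1, size=3
write(32): buf=[35 32 17 70], head=2, tail=2, size=4
read(): buf=[35 32 _ 70], head=3, tail=2, size=3
read(): buf=[35 32 _ _], head=0, tail=2, size=2
read(): buf=[_ 32 _ _], head=1, tail=2, size=1

Answer: _ 32 _ _
1
2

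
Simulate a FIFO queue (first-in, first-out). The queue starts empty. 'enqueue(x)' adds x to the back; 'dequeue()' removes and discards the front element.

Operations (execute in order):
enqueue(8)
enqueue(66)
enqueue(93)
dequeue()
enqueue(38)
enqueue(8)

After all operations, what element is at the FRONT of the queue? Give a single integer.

Answer: 66

Derivation:
enqueue(8): queue = [8]
enqueue(66): queue = [8, 66]
enqueue(93): queue = [8, 66, 93]
dequeue(): queue = [66, 93]
enqueue(38): queue = [66, 93, 38]
enqueue(8): queue = [66, 93, 38, 8]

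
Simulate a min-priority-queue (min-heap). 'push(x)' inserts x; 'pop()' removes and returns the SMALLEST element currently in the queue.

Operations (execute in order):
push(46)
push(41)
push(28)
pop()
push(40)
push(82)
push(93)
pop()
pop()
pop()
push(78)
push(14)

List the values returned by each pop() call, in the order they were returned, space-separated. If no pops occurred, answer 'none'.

Answer: 28 40 41 46

Derivation:
push(46): heap contents = [46]
push(41): heap contents = [41, 46]
push(28): heap contents = [28, 41, 46]
pop() → 28: heap contents = [41, 46]
push(40): heap contents = [40, 41, 46]
push(82): heap contents = [40, 41, 46, 82]
push(93): heap contents = [40, 41, 46, 82, 93]
pop() → 40: heap contents = [41, 46, 82, 93]
pop() → 41: heap contents = [46, 82, 93]
pop() → 46: heap contents = [82, 93]
push(78): heap contents = [78, 82, 93]
push(14): heap contents = [14, 78, 82, 93]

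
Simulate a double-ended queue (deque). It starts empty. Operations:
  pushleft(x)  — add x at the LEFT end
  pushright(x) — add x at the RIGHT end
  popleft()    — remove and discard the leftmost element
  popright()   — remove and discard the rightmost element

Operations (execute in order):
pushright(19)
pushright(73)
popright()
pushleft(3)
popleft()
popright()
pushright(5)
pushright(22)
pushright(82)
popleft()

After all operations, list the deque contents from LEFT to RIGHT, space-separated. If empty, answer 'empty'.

Answer: 22 82

Derivation:
pushright(19): [19]
pushright(73): [19, 73]
popright(): [19]
pushleft(3): [3, 19]
popleft(): [19]
popright(): []
pushright(5): [5]
pushright(22): [5, 22]
pushright(82): [5, 22, 82]
popleft(): [22, 82]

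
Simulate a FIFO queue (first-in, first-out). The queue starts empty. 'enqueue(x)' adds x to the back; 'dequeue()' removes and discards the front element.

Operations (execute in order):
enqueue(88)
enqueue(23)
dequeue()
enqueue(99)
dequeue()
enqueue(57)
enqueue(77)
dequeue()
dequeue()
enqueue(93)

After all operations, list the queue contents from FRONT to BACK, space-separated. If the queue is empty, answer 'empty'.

enqueue(88): [88]
enqueue(23): [88, 23]
dequeue(): [23]
enqueue(99): [23, 99]
dequeue(): [99]
enqueue(57): [99, 57]
enqueue(77): [99, 57, 77]
dequeue(): [57, 77]
dequeue(): [77]
enqueue(93): [77, 93]

Answer: 77 93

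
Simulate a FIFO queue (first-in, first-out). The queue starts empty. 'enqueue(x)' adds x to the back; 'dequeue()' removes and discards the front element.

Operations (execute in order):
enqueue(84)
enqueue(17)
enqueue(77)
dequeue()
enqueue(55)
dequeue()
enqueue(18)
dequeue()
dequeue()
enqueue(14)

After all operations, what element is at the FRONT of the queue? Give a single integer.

enqueue(84): queue = [84]
enqueue(17): queue = [84, 17]
enqueue(77): queue = [84, 17, 77]
dequeue(): queue = [17, 77]
enqueue(55): queue = [17, 77, 55]
dequeue(): queue = [77, 55]
enqueue(18): queue = [77, 55, 18]
dequeue(): queue = [55, 18]
dequeue(): queue = [18]
enqueue(14): queue = [18, 14]

Answer: 18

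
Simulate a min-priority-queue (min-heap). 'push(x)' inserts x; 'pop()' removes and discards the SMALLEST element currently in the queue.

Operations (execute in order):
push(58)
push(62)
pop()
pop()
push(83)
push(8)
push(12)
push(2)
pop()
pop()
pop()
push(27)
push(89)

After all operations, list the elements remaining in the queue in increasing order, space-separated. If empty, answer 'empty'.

push(58): heap contents = [58]
push(62): heap contents = [58, 62]
pop() → 58: heap contents = [62]
pop() → 62: heap contents = []
push(83): heap contents = [83]
push(8): heap contents = [8, 83]
push(12): heap contents = [8, 12, 83]
push(2): heap contents = [2, 8, 12, 83]
pop() → 2: heap contents = [8, 12, 83]
pop() → 8: heap contents = [12, 83]
pop() → 12: heap contents = [83]
push(27): heap contents = [27, 83]
push(89): heap contents = [27, 83, 89]

Answer: 27 83 89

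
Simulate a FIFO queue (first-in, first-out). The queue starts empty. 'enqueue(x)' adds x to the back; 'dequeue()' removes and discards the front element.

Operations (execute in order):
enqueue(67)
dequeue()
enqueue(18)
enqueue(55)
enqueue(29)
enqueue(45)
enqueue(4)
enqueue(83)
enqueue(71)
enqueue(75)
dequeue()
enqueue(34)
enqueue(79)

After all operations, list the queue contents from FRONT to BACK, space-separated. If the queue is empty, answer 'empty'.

enqueue(67): [67]
dequeue(): []
enqueue(18): [18]
enqueue(55): [18, 55]
enqueue(29): [18, 55, 29]
enqueue(45): [18, 55, 29, 45]
enqueue(4): [18, 55, 29, 45, 4]
enqueue(83): [18, 55, 29, 45, 4, 83]
enqueue(71): [18, 55, 29, 45, 4, 83, 71]
enqueue(75): [18, 55, 29, 45, 4, 83, 71, 75]
dequeue(): [55, 29, 45, 4, 83, 71, 75]
enqueue(34): [55, 29, 45, 4, 83, 71, 75, 34]
enqueue(79): [55, 29, 45, 4, 83, 71, 75, 34, 79]

Answer: 55 29 45 4 83 71 75 34 79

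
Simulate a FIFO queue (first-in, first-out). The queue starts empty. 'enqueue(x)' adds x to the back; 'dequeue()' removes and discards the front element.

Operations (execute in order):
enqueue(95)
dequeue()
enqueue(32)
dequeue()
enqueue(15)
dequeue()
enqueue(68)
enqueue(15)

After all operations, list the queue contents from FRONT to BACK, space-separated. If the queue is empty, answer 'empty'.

enqueue(95): [95]
dequeue(): []
enqueue(32): [32]
dequeue(): []
enqueue(15): [15]
dequeue(): []
enqueue(68): [68]
enqueue(15): [68, 15]

Answer: 68 15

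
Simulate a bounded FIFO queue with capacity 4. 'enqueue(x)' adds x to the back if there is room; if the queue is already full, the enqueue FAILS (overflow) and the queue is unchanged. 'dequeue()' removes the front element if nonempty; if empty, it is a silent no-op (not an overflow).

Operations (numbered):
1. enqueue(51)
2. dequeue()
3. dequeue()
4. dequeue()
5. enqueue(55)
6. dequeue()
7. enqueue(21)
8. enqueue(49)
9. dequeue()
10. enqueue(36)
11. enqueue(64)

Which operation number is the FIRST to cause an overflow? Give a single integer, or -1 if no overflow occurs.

1. enqueue(51): size=1
2. dequeue(): size=0
3. dequeue(): empty, no-op, size=0
4. dequeue(): empty, no-op, size=0
5. enqueue(55): size=1
6. dequeue(): size=0
7. enqueue(21): size=1
8. enqueue(49): size=2
9. dequeue(): size=1
10. enqueue(36): size=2
11. enqueue(64): size=3

Answer: -1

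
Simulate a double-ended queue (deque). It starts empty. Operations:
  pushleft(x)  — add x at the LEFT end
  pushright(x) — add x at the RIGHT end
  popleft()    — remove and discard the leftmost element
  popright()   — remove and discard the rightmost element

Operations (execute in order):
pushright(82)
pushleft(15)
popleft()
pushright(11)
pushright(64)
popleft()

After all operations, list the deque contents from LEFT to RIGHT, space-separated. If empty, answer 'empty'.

pushright(82): [82]
pushleft(15): [15, 82]
popleft(): [82]
pushright(11): [82, 11]
pushright(64): [82, 11, 64]
popleft(): [11, 64]

Answer: 11 64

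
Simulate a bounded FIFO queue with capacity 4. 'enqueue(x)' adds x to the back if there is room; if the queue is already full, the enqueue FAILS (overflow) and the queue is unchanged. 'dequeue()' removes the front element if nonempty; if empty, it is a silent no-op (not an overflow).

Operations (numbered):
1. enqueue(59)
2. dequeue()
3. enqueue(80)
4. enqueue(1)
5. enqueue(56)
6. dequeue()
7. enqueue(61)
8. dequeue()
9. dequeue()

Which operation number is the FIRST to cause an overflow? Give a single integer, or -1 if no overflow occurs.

Answer: -1

Derivation:
1. enqueue(59): size=1
2. dequeue(): size=0
3. enqueue(80): size=1
4. enqueue(1): size=2
5. enqueue(56): size=3
6. dequeue(): size=2
7. enqueue(61): size=3
8. dequeue(): size=2
9. dequeue(): size=1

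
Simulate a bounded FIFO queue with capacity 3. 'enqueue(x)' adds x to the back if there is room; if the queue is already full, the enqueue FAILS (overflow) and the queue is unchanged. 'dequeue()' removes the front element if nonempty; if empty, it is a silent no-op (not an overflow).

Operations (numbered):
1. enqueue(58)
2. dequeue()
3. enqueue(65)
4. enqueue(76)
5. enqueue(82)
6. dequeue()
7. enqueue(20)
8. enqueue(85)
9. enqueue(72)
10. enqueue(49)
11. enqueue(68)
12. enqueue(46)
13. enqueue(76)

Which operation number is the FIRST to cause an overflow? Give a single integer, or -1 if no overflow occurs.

1. enqueue(58): size=1
2. dequeue(): size=0
3. enqueue(65): size=1
4. enqueue(76): size=2
5. enqueue(82): size=3
6. dequeue(): size=2
7. enqueue(20): size=3
8. enqueue(85): size=3=cap → OVERFLOW (fail)
9. enqueue(72): size=3=cap → OVERFLOW (fail)
10. enqueue(49): size=3=cap → OVERFLOW (fail)
11. enqueue(68): size=3=cap → OVERFLOW (fail)
12. enqueue(46): size=3=cap → OVERFLOW (fail)
13. enqueue(76): size=3=cap → OVERFLOW (fail)

Answer: 8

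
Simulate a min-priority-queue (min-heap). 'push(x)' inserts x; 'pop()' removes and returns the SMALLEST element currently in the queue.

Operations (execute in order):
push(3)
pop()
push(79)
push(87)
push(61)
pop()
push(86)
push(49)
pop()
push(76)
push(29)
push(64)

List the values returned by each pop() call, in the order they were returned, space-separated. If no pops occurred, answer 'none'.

Answer: 3 61 49

Derivation:
push(3): heap contents = [3]
pop() → 3: heap contents = []
push(79): heap contents = [79]
push(87): heap contents = [79, 87]
push(61): heap contents = [61, 79, 87]
pop() → 61: heap contents = [79, 87]
push(86): heap contents = [79, 86, 87]
push(49): heap contents = [49, 79, 86, 87]
pop() → 49: heap contents = [79, 86, 87]
push(76): heap contents = [76, 79, 86, 87]
push(29): heap contents = [29, 76, 79, 86, 87]
push(64): heap contents = [29, 64, 76, 79, 86, 87]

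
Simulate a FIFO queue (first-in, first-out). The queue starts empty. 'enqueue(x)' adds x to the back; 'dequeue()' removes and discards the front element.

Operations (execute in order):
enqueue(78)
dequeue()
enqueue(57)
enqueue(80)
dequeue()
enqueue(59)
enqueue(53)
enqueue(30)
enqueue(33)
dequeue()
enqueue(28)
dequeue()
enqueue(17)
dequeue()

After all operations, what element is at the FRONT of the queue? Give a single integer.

enqueue(78): queue = [78]
dequeue(): queue = []
enqueue(57): queue = [57]
enqueue(80): queue = [57, 80]
dequeue(): queue = [80]
enqueue(59): queue = [80, 59]
enqueue(53): queue = [80, 59, 53]
enqueue(30): queue = [80, 59, 53, 30]
enqueue(33): queue = [80, 59, 53, 30, 33]
dequeue(): queue = [59, 53, 30, 33]
enqueue(28): queue = [59, 53, 30, 33, 28]
dequeue(): queue = [53, 30, 33, 28]
enqueue(17): queue = [53, 30, 33, 28, 17]
dequeue(): queue = [30, 33, 28, 17]

Answer: 30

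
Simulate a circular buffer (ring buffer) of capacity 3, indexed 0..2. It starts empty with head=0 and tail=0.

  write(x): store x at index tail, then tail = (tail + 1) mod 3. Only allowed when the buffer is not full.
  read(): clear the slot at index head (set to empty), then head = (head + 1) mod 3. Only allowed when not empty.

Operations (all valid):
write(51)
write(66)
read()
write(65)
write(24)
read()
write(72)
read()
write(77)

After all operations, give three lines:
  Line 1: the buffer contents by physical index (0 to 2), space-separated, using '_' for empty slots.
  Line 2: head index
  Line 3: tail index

write(51): buf=[51 _ _], head=0, tail=1, size=1
write(66): buf=[51 66 _], head=0, tail=2, size=2
read(): buf=[_ 66 _], head=1, tail=2, size=1
write(65): buf=[_ 66 65], head=1, tail=0, size=2
write(24): buf=[24 66 65], head=1, tail=1, size=3
read(): buf=[24 _ 65], head=2, tail=1, size=2
write(72): buf=[24 72 65], head=2, tail=2, size=3
read(): buf=[24 72 _], head=0, tail=2, size=2
write(77): buf=[24 72 77], head=0, tail=0, size=3

Answer: 24 72 77
0
0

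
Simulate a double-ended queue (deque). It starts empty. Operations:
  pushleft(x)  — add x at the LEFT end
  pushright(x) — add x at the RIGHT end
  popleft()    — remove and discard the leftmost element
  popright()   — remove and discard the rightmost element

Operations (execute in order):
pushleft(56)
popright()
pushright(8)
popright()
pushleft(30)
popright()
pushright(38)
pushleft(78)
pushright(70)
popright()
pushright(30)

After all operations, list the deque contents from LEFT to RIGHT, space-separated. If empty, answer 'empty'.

Answer: 78 38 30

Derivation:
pushleft(56): [56]
popright(): []
pushright(8): [8]
popright(): []
pushleft(30): [30]
popright(): []
pushright(38): [38]
pushleft(78): [78, 38]
pushright(70): [78, 38, 70]
popright(): [78, 38]
pushright(30): [78, 38, 30]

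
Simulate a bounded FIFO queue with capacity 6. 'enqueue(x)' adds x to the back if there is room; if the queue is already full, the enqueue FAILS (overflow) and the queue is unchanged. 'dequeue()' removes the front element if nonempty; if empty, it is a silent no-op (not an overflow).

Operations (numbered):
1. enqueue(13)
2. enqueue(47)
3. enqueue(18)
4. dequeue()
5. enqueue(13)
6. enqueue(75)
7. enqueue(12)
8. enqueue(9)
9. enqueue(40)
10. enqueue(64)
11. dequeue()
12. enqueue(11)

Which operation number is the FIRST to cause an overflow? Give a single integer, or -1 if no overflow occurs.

1. enqueue(13): size=1
2. enqueue(47): size=2
3. enqueue(18): size=3
4. dequeue(): size=2
5. enqueue(13): size=3
6. enqueue(75): size=4
7. enqueue(12): size=5
8. enqueue(9): size=6
9. enqueue(40): size=6=cap → OVERFLOW (fail)
10. enqueue(64): size=6=cap → OVERFLOW (fail)
11. dequeue(): size=5
12. enqueue(11): size=6

Answer: 9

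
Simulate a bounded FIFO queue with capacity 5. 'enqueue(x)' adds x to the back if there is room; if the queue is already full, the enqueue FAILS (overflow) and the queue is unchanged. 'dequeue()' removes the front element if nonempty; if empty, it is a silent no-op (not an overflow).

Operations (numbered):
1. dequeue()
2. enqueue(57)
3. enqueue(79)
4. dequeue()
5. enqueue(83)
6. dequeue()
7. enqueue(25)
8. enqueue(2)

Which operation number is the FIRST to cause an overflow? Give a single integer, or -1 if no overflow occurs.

1. dequeue(): empty, no-op, size=0
2. enqueue(57): size=1
3. enqueue(79): size=2
4. dequeue(): size=1
5. enqueue(83): size=2
6. dequeue(): size=1
7. enqueue(25): size=2
8. enqueue(2): size=3

Answer: -1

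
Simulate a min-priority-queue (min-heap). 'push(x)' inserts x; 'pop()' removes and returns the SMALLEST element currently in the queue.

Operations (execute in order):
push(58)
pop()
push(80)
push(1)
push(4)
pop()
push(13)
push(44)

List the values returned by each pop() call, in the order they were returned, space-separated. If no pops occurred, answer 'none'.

Answer: 58 1

Derivation:
push(58): heap contents = [58]
pop() → 58: heap contents = []
push(80): heap contents = [80]
push(1): heap contents = [1, 80]
push(4): heap contents = [1, 4, 80]
pop() → 1: heap contents = [4, 80]
push(13): heap contents = [4, 13, 80]
push(44): heap contents = [4, 13, 44, 80]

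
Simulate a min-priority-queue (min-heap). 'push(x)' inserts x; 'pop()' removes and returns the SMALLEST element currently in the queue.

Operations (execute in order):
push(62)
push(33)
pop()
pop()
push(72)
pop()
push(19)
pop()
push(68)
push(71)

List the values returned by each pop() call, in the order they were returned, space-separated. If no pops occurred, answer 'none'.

push(62): heap contents = [62]
push(33): heap contents = [33, 62]
pop() → 33: heap contents = [62]
pop() → 62: heap contents = []
push(72): heap contents = [72]
pop() → 72: heap contents = []
push(19): heap contents = [19]
pop() → 19: heap contents = []
push(68): heap contents = [68]
push(71): heap contents = [68, 71]

Answer: 33 62 72 19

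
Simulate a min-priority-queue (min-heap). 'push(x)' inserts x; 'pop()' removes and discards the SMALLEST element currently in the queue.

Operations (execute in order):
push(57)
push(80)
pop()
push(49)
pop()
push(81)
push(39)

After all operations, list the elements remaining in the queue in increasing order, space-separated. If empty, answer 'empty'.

Answer: 39 80 81

Derivation:
push(57): heap contents = [57]
push(80): heap contents = [57, 80]
pop() → 57: heap contents = [80]
push(49): heap contents = [49, 80]
pop() → 49: heap contents = [80]
push(81): heap contents = [80, 81]
push(39): heap contents = [39, 80, 81]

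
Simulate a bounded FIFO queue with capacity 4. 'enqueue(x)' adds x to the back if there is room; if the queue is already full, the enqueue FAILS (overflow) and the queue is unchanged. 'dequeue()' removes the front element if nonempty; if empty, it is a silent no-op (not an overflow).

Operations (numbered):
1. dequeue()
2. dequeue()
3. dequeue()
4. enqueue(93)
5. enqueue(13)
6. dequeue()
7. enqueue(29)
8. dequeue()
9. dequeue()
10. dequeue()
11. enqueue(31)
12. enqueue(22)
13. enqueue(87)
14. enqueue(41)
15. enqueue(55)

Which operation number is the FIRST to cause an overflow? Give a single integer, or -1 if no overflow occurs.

Answer: 15

Derivation:
1. dequeue(): empty, no-op, size=0
2. dequeue(): empty, no-op, size=0
3. dequeue(): empty, no-op, size=0
4. enqueue(93): size=1
5. enqueue(13): size=2
6. dequeue(): size=1
7. enqueue(29): size=2
8. dequeue(): size=1
9. dequeue(): size=0
10. dequeue(): empty, no-op, size=0
11. enqueue(31): size=1
12. enqueue(22): size=2
13. enqueue(87): size=3
14. enqueue(41): size=4
15. enqueue(55): size=4=cap → OVERFLOW (fail)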